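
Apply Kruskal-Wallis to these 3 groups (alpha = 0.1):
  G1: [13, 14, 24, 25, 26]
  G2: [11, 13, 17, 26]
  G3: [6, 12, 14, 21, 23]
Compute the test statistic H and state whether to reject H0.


Step 1: Combine all N = 14 observations and assign midranks.
sorted (value, group, rank): (6,G3,1), (11,G2,2), (12,G3,3), (13,G1,4.5), (13,G2,4.5), (14,G1,6.5), (14,G3,6.5), (17,G2,8), (21,G3,9), (23,G3,10), (24,G1,11), (25,G1,12), (26,G1,13.5), (26,G2,13.5)
Step 2: Sum ranks within each group.
R_1 = 47.5 (n_1 = 5)
R_2 = 28 (n_2 = 4)
R_3 = 29.5 (n_3 = 5)
Step 3: H = 12/(N(N+1)) * sum(R_i^2/n_i) - 3(N+1)
     = 12/(14*15) * (47.5^2/5 + 28^2/4 + 29.5^2/5) - 3*15
     = 0.057143 * 821.3 - 45
     = 1.931429.
Step 4: Ties present; correction factor C = 1 - 18/(14^3 - 14) = 0.993407. Corrected H = 1.931429 / 0.993407 = 1.944248.
Step 5: Under H0, H ~ chi^2(2); p-value = 0.378279.
Step 6: alpha = 0.1. fail to reject H0.

H = 1.9442, df = 2, p = 0.378279, fail to reject H0.


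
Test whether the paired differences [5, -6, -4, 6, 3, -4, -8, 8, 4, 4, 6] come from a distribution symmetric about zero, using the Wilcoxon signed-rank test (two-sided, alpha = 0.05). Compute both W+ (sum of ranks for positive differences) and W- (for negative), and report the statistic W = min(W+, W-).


Step 1: Drop any zero differences (none here) and take |d_i|.
|d| = [5, 6, 4, 6, 3, 4, 8, 8, 4, 4, 6]
Step 2: Midrank |d_i| (ties get averaged ranks).
ranks: |5|->6, |6|->8, |4|->3.5, |6|->8, |3|->1, |4|->3.5, |8|->10.5, |8|->10.5, |4|->3.5, |4|->3.5, |6|->8
Step 3: Attach original signs; sum ranks with positive sign and with negative sign.
W+ = 6 + 8 + 1 + 10.5 + 3.5 + 3.5 + 8 = 40.5
W- = 8 + 3.5 + 3.5 + 10.5 = 25.5
(Check: W+ + W- = 66 should equal n(n+1)/2 = 66.)
Step 4: Test statistic W = min(W+, W-) = 25.5.
Step 5: Ties in |d|, so use the tie-corrected normal approximation.
        E[W] = n(n+1)/4 = 11*12/4 = 33.
        Tie groups: |d|=4 (t=4), |d|=6 (t=3), |d|=8 (t=2); sum(t^3 - t) = 90.
        Var[W] = n(n+1)(2n+1)/24 - sum(t^3-t)/48 = 3036/24 - 90/48 = 124.625.
        z = (W - E[W]) / sqrt(Var[W]) = (25.5 - 33) / 11.1636 = -0.6718.
        Two-sided p = 2*Phi(z) = 0.501693.
Step 6: alpha = 0.05. fail to reject H0.

W+ = 40.5, W- = 25.5, W = min = 25.5, p = 0.501693, fail to reject H0.


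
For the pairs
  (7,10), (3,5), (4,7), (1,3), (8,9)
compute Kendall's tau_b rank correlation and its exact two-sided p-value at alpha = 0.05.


Step 1: Enumerate the 10 unordered pairs (i,j) with i<j and classify each by sign(x_j-x_i) * sign(y_j-y_i).
  (1,2):dx=-4,dy=-5->C; (1,3):dx=-3,dy=-3->C; (1,4):dx=-6,dy=-7->C; (1,5):dx=+1,dy=-1->D
  (2,3):dx=+1,dy=+2->C; (2,4):dx=-2,dy=-2->C; (2,5):dx=+5,dy=+4->C; (3,4):dx=-3,dy=-4->C
  (3,5):dx=+4,dy=+2->C; (4,5):dx=+7,dy=+6->C
Step 2: C = 9, D = 1, total pairs = 10.
Step 3: tau = (C - D)/(n(n-1)/2) = (9 - 1)/10 = 0.800000.
Step 4: Exact two-sided p-value (enumerate n! = 120 permutations of y under H0): p = 0.083333.
Step 5: alpha = 0.05. fail to reject H0.

tau_b = 0.8000 (C=9, D=1), p = 0.083333, fail to reject H0.


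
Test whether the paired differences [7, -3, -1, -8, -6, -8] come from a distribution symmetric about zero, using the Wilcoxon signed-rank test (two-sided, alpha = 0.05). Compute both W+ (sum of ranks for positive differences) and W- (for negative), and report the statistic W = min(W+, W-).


Step 1: Drop any zero differences (none here) and take |d_i|.
|d| = [7, 3, 1, 8, 6, 8]
Step 2: Midrank |d_i| (ties get averaged ranks).
ranks: |7|->4, |3|->2, |1|->1, |8|->5.5, |6|->3, |8|->5.5
Step 3: Attach original signs; sum ranks with positive sign and with negative sign.
W+ = 4 = 4
W- = 2 + 1 + 5.5 + 3 + 5.5 = 17
(Check: W+ + W- = 21 should equal n(n+1)/2 = 21.)
Step 4: Test statistic W = min(W+, W-) = 4.
Step 5: Ties in |d|, so use the tie-corrected normal approximation.
        E[W] = n(n+1)/4 = 6*7/4 = 10.5.
        Tie groups: |d|=8 (t=2); sum(t^3 - t) = 6.
        Var[W] = n(n+1)(2n+1)/24 - sum(t^3-t)/48 = 546/24 - 6/48 = 22.625.
        z = (W - E[W]) / sqrt(Var[W]) = (4 - 10.5) / 4.7566 = -1.3665.
        Two-sided p = 2*Phi(z) = 0.171773.
Step 6: alpha = 0.05. fail to reject H0.

W+ = 4, W- = 17, W = min = 4, p = 0.171773, fail to reject H0.


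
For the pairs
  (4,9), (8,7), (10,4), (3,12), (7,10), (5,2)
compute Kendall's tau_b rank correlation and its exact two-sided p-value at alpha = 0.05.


Step 1: Enumerate the 15 unordered pairs (i,j) with i<j and classify each by sign(x_j-x_i) * sign(y_j-y_i).
  (1,2):dx=+4,dy=-2->D; (1,3):dx=+6,dy=-5->D; (1,4):dx=-1,dy=+3->D; (1,5):dx=+3,dy=+1->C
  (1,6):dx=+1,dy=-7->D; (2,3):dx=+2,dy=-3->D; (2,4):dx=-5,dy=+5->D; (2,5):dx=-1,dy=+3->D
  (2,6):dx=-3,dy=-5->C; (3,4):dx=-7,dy=+8->D; (3,5):dx=-3,dy=+6->D; (3,6):dx=-5,dy=-2->C
  (4,5):dx=+4,dy=-2->D; (4,6):dx=+2,dy=-10->D; (5,6):dx=-2,dy=-8->C
Step 2: C = 4, D = 11, total pairs = 15.
Step 3: tau = (C - D)/(n(n-1)/2) = (4 - 11)/15 = -0.466667.
Step 4: Exact two-sided p-value (enumerate n! = 720 permutations of y under H0): p = 0.272222.
Step 5: alpha = 0.05. fail to reject H0.

tau_b = -0.4667 (C=4, D=11), p = 0.272222, fail to reject H0.


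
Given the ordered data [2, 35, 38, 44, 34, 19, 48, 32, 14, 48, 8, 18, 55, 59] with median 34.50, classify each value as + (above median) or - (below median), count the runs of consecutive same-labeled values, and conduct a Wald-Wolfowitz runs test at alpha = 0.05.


Step 1: Compute median = 34.50; label A = above, B = below.
Labels in order: BAAABBABBABBAA  (n_A = 7, n_B = 7)
Step 2: Count runs R = 8.
Step 3: Under H0 (random ordering), E[R] = 2*n_A*n_B/(n_A+n_B) + 1 = 2*7*7/14 + 1 = 8.0000.
        Var[R] = 2*n_A*n_B*(2*n_A*n_B - n_A - n_B) / ((n_A+n_B)^2 * (n_A+n_B-1)) = 8232/2548 = 3.2308.
        SD[R] = 1.7974.
Step 4: R = E[R], so z = 0 with no continuity correction.
Step 5: Two-sided p-value via normal approximation = 2*(1 - Phi(|z|)) = 1.000000.
Step 6: alpha = 0.05. fail to reject H0.

R = 8, z = 0.0000, p = 1.000000, fail to reject H0.


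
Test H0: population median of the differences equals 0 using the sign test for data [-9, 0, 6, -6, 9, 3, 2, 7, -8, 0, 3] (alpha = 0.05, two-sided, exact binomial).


Step 1: Discard zero differences. Original n = 11; n_eff = number of nonzero differences = 9.
Nonzero differences (with sign): -9, +6, -6, +9, +3, +2, +7, -8, +3
Step 2: Count signs: positive = 6, negative = 3.
Step 3: Under H0: P(positive) = 0.5, so the number of positives S ~ Bin(9, 0.5).
Step 4: Two-sided exact p-value = sum of Bin(9,0.5) probabilities at or below the observed probability = 0.507812.
Step 5: alpha = 0.05. fail to reject H0.

n_eff = 9, pos = 6, neg = 3, p = 0.507812, fail to reject H0.


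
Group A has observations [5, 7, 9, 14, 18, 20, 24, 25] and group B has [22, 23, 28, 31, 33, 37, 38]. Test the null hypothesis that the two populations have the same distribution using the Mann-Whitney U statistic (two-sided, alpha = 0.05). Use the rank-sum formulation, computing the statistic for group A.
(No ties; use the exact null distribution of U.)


Step 1: Combine and sort all 15 observations; assign midranks.
sorted (value, group): (5,X), (7,X), (9,X), (14,X), (18,X), (20,X), (22,Y), (23,Y), (24,X), (25,X), (28,Y), (31,Y), (33,Y), (37,Y), (38,Y)
ranks: 5->1, 7->2, 9->3, 14->4, 18->5, 20->6, 22->7, 23->8, 24->9, 25->10, 28->11, 31->12, 33->13, 37->14, 38->15
Step 2: Rank sum for X: R1 = 1 + 2 + 3 + 4 + 5 + 6 + 9 + 10 = 40.
Step 3: U_X = R1 - n1(n1+1)/2 = 40 - 8*9/2 = 40 - 36 = 4.
       U_Y = n1*n2 - U_X = 56 - 4 = 52.
Step 4: No ties, so the exact null distribution of U (based on enumerating the C(15,8) = 6435 equally likely rank assignments) gives the two-sided p-value.
Step 5: p-value = 0.003730; compare to alpha = 0.05. reject H0.

U_X = 4, p = 0.003730, reject H0 at alpha = 0.05.


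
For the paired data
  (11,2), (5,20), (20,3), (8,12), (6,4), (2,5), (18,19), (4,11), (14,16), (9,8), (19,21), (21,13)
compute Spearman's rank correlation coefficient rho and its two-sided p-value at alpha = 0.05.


Step 1: Rank x and y separately (midranks; no ties here).
rank(x): 11->7, 5->3, 20->11, 8->5, 6->4, 2->1, 18->9, 4->2, 14->8, 9->6, 19->10, 21->12
rank(y): 2->1, 20->11, 3->2, 12->7, 4->3, 5->4, 19->10, 11->6, 16->9, 8->5, 21->12, 13->8
Step 2: d_i = R_x(i) - R_y(i); compute d_i^2.
  (7-1)^2=36, (3-11)^2=64, (11-2)^2=81, (5-7)^2=4, (4-3)^2=1, (1-4)^2=9, (9-10)^2=1, (2-6)^2=16, (8-9)^2=1, (6-5)^2=1, (10-12)^2=4, (12-8)^2=16
sum(d^2) = 234.
Step 3: rho = 1 - 6*234 / (12*(12^2 - 1)) = 1 - 1404/1716 = 0.181818.
Step 4: Under H0, t = rho * sqrt((n-2)/(1-rho^2)) = 0.5847 ~ t(10).
Step 5: Two-sided p-value from the t-distribution with 10 df = 0.571701.
Step 6: alpha = 0.05. fail to reject H0.

rho = 0.1818, p = 0.571701, fail to reject H0 at alpha = 0.05.


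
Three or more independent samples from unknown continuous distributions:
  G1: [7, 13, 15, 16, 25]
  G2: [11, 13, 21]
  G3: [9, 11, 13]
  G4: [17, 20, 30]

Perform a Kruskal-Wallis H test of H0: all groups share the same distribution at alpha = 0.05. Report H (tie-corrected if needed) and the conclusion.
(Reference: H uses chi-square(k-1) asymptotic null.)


Step 1: Combine all N = 14 observations and assign midranks.
sorted (value, group, rank): (7,G1,1), (9,G3,2), (11,G2,3.5), (11,G3,3.5), (13,G1,6), (13,G2,6), (13,G3,6), (15,G1,8), (16,G1,9), (17,G4,10), (20,G4,11), (21,G2,12), (25,G1,13), (30,G4,14)
Step 2: Sum ranks within each group.
R_1 = 37 (n_1 = 5)
R_2 = 21.5 (n_2 = 3)
R_3 = 11.5 (n_3 = 3)
R_4 = 35 (n_4 = 3)
Step 3: H = 12/(N(N+1)) * sum(R_i^2/n_i) - 3(N+1)
     = 12/(14*15) * (37^2/5 + 21.5^2/3 + 11.5^2/3 + 35^2/3) - 3*15
     = 0.057143 * 880.3 - 45
     = 5.302857.
Step 4: Ties present; correction factor C = 1 - 30/(14^3 - 14) = 0.989011. Corrected H = 5.302857 / 0.989011 = 5.361778.
Step 5: Under H0, H ~ chi^2(3); p-value = 0.147144.
Step 6: alpha = 0.05. fail to reject H0.

H = 5.3618, df = 3, p = 0.147144, fail to reject H0.


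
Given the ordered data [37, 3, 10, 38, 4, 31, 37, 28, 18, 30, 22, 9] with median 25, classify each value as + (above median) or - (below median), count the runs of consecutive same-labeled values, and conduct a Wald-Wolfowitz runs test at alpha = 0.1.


Step 1: Compute median = 25; label A = above, B = below.
Labels in order: ABBABAAABABB  (n_A = 6, n_B = 6)
Step 2: Count runs R = 8.
Step 3: Under H0 (random ordering), E[R] = 2*n_A*n_B/(n_A+n_B) + 1 = 2*6*6/12 + 1 = 7.0000.
        Var[R] = 2*n_A*n_B*(2*n_A*n_B - n_A - n_B) / ((n_A+n_B)^2 * (n_A+n_B-1)) = 4320/1584 = 2.7273.
        SD[R] = 1.6514.
Step 4: Continuity-corrected z = (R - 0.5 - E[R]) / SD[R] = (8 - 0.5 - 7.0000) / 1.6514 = 0.3028.
Step 5: Two-sided p-value via normal approximation = 2*(1 - Phi(|z|)) = 0.762069.
Step 6: alpha = 0.1. fail to reject H0.

R = 8, z = 0.3028, p = 0.762069, fail to reject H0.


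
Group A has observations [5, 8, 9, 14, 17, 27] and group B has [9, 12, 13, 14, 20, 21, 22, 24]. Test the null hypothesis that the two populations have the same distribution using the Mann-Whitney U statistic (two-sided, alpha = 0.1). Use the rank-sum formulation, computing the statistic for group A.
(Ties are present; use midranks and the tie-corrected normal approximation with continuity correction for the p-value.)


Step 1: Combine and sort all 14 observations; assign midranks.
sorted (value, group): (5,X), (8,X), (9,X), (9,Y), (12,Y), (13,Y), (14,X), (14,Y), (17,X), (20,Y), (21,Y), (22,Y), (24,Y), (27,X)
ranks: 5->1, 8->2, 9->3.5, 9->3.5, 12->5, 13->6, 14->7.5, 14->7.5, 17->9, 20->10, 21->11, 22->12, 24->13, 27->14
Step 2: Rank sum for X: R1 = 1 + 2 + 3.5 + 7.5 + 9 + 14 = 37.
Step 3: U_X = R1 - n1(n1+1)/2 = 37 - 6*7/2 = 37 - 21 = 16.
       U_Y = n1*n2 - U_X = 48 - 16 = 32.
Step 4: Ties are present, so use the tie-corrected normal approximation (with continuity correction) for the p-value.
Step 5: p-value = 0.331857; compare to alpha = 0.1. fail to reject H0.

U_X = 16, p = 0.331857, fail to reject H0 at alpha = 0.1.


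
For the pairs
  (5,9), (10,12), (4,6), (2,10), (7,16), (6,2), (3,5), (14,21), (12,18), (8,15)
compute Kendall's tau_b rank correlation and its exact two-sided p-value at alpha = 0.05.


Step 1: Enumerate the 45 unordered pairs (i,j) with i<j and classify each by sign(x_j-x_i) * sign(y_j-y_i).
  (1,2):dx=+5,dy=+3->C; (1,3):dx=-1,dy=-3->C; (1,4):dx=-3,dy=+1->D; (1,5):dx=+2,dy=+7->C
  (1,6):dx=+1,dy=-7->D; (1,7):dx=-2,dy=-4->C; (1,8):dx=+9,dy=+12->C; (1,9):dx=+7,dy=+9->C
  (1,10):dx=+3,dy=+6->C; (2,3):dx=-6,dy=-6->C; (2,4):dx=-8,dy=-2->C; (2,5):dx=-3,dy=+4->D
  (2,6):dx=-4,dy=-10->C; (2,7):dx=-7,dy=-7->C; (2,8):dx=+4,dy=+9->C; (2,9):dx=+2,dy=+6->C
  (2,10):dx=-2,dy=+3->D; (3,4):dx=-2,dy=+4->D; (3,5):dx=+3,dy=+10->C; (3,6):dx=+2,dy=-4->D
  (3,7):dx=-1,dy=-1->C; (3,8):dx=+10,dy=+15->C; (3,9):dx=+8,dy=+12->C; (3,10):dx=+4,dy=+9->C
  (4,5):dx=+5,dy=+6->C; (4,6):dx=+4,dy=-8->D; (4,7):dx=+1,dy=-5->D; (4,8):dx=+12,dy=+11->C
  (4,9):dx=+10,dy=+8->C; (4,10):dx=+6,dy=+5->C; (5,6):dx=-1,dy=-14->C; (5,7):dx=-4,dy=-11->C
  (5,8):dx=+7,dy=+5->C; (5,9):dx=+5,dy=+2->C; (5,10):dx=+1,dy=-1->D; (6,7):dx=-3,dy=+3->D
  (6,8):dx=+8,dy=+19->C; (6,9):dx=+6,dy=+16->C; (6,10):dx=+2,dy=+13->C; (7,8):dx=+11,dy=+16->C
  (7,9):dx=+9,dy=+13->C; (7,10):dx=+5,dy=+10->C; (8,9):dx=-2,dy=-3->C; (8,10):dx=-6,dy=-6->C
  (9,10):dx=-4,dy=-3->C
Step 2: C = 35, D = 10, total pairs = 45.
Step 3: tau = (C - D)/(n(n-1)/2) = (35 - 10)/45 = 0.555556.
Step 4: Exact two-sided p-value (enumerate n! = 3628800 permutations of y under H0): p = 0.028609.
Step 5: alpha = 0.05. reject H0.

tau_b = 0.5556 (C=35, D=10), p = 0.028609, reject H0.


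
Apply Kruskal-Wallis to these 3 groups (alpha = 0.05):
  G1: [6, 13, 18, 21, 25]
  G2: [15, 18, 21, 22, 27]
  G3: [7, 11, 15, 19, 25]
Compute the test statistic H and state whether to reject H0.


Step 1: Combine all N = 15 observations and assign midranks.
sorted (value, group, rank): (6,G1,1), (7,G3,2), (11,G3,3), (13,G1,4), (15,G2,5.5), (15,G3,5.5), (18,G1,7.5), (18,G2,7.5), (19,G3,9), (21,G1,10.5), (21,G2,10.5), (22,G2,12), (25,G1,13.5), (25,G3,13.5), (27,G2,15)
Step 2: Sum ranks within each group.
R_1 = 36.5 (n_1 = 5)
R_2 = 50.5 (n_2 = 5)
R_3 = 33 (n_3 = 5)
Step 3: H = 12/(N(N+1)) * sum(R_i^2/n_i) - 3(N+1)
     = 12/(15*16) * (36.5^2/5 + 50.5^2/5 + 33^2/5) - 3*16
     = 0.050000 * 994.3 - 48
     = 1.715000.
Step 4: Ties present; correction factor C = 1 - 24/(15^3 - 15) = 0.992857. Corrected H = 1.715000 / 0.992857 = 1.727338.
Step 5: Under H0, H ~ chi^2(2); p-value = 0.421612.
Step 6: alpha = 0.05. fail to reject H0.

H = 1.7273, df = 2, p = 0.421612, fail to reject H0.


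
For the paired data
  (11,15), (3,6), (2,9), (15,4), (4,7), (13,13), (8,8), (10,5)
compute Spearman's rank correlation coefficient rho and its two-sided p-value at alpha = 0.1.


Step 1: Rank x and y separately (midranks; no ties here).
rank(x): 11->6, 3->2, 2->1, 15->8, 4->3, 13->7, 8->4, 10->5
rank(y): 15->8, 6->3, 9->6, 4->1, 7->4, 13->7, 8->5, 5->2
Step 2: d_i = R_x(i) - R_y(i); compute d_i^2.
  (6-8)^2=4, (2-3)^2=1, (1-6)^2=25, (8-1)^2=49, (3-4)^2=1, (7-7)^2=0, (4-5)^2=1, (5-2)^2=9
sum(d^2) = 90.
Step 3: rho = 1 - 6*90 / (8*(8^2 - 1)) = 1 - 540/504 = -0.071429.
Step 4: Under H0, t = rho * sqrt((n-2)/(1-rho^2)) = -0.1754 ~ t(6).
Step 5: Two-sided p-value from the t-distribution with 6 df = 0.866526.
Step 6: alpha = 0.1. fail to reject H0.

rho = -0.0714, p = 0.866526, fail to reject H0 at alpha = 0.1.


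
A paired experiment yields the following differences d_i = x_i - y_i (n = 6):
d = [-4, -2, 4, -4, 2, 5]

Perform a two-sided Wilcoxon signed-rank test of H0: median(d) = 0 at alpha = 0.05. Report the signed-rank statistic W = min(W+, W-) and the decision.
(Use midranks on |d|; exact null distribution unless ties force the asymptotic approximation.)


Step 1: Drop any zero differences (none here) and take |d_i|.
|d| = [4, 2, 4, 4, 2, 5]
Step 2: Midrank |d_i| (ties get averaged ranks).
ranks: |4|->4, |2|->1.5, |4|->4, |4|->4, |2|->1.5, |5|->6
Step 3: Attach original signs; sum ranks with positive sign and with negative sign.
W+ = 4 + 1.5 + 6 = 11.5
W- = 4 + 1.5 + 4 = 9.5
(Check: W+ + W- = 21 should equal n(n+1)/2 = 21.)
Step 4: Test statistic W = min(W+, W-) = 9.5.
Step 5: Ties in |d|, so use the tie-corrected normal approximation.
        E[W] = n(n+1)/4 = 6*7/4 = 10.5.
        Tie groups: |d|=2 (t=2), |d|=4 (t=3); sum(t^3 - t) = 30.
        Var[W] = n(n+1)(2n+1)/24 - sum(t^3-t)/48 = 546/24 - 30/48 = 22.125.
        z = (W - E[W]) / sqrt(Var[W]) = (9.5 - 10.5) / 4.7037 = -0.2126.
        Two-sided p = 2*Phi(z) = 0.831641.
Step 6: alpha = 0.05. fail to reject H0.

W+ = 11.5, W- = 9.5, W = min = 9.5, p = 0.831641, fail to reject H0.


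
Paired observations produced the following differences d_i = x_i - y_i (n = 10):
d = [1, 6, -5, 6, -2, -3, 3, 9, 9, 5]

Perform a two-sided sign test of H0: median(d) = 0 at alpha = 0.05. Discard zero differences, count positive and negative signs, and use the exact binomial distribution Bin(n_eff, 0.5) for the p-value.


Step 1: Discard zero differences. Original n = 10; n_eff = number of nonzero differences = 10.
Nonzero differences (with sign): +1, +6, -5, +6, -2, -3, +3, +9, +9, +5
Step 2: Count signs: positive = 7, negative = 3.
Step 3: Under H0: P(positive) = 0.5, so the number of positives S ~ Bin(10, 0.5).
Step 4: Two-sided exact p-value = sum of Bin(10,0.5) probabilities at or below the observed probability = 0.343750.
Step 5: alpha = 0.05. fail to reject H0.

n_eff = 10, pos = 7, neg = 3, p = 0.343750, fail to reject H0.


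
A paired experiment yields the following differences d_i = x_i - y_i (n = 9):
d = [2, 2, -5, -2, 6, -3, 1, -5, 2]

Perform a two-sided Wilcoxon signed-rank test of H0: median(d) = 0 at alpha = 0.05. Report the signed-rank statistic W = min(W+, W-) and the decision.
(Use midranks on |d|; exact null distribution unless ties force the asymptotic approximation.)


Step 1: Drop any zero differences (none here) and take |d_i|.
|d| = [2, 2, 5, 2, 6, 3, 1, 5, 2]
Step 2: Midrank |d_i| (ties get averaged ranks).
ranks: |2|->3.5, |2|->3.5, |5|->7.5, |2|->3.5, |6|->9, |3|->6, |1|->1, |5|->7.5, |2|->3.5
Step 3: Attach original signs; sum ranks with positive sign and with negative sign.
W+ = 3.5 + 3.5 + 9 + 1 + 3.5 = 20.5
W- = 7.5 + 3.5 + 6 + 7.5 = 24.5
(Check: W+ + W- = 45 should equal n(n+1)/2 = 45.)
Step 4: Test statistic W = min(W+, W-) = 20.5.
Step 5: Ties in |d|, so use the tie-corrected normal approximation.
        E[W] = n(n+1)/4 = 9*10/4 = 22.5.
        Tie groups: |d|=2 (t=4), |d|=5 (t=2); sum(t^3 - t) = 66.
        Var[W] = n(n+1)(2n+1)/24 - sum(t^3-t)/48 = 1710/24 - 66/48 = 69.875.
        z = (W - E[W]) / sqrt(Var[W]) = (20.5 - 22.5) / 8.3591 = -0.2393.
        Two-sided p = 2*Phi(z) = 0.810904.
Step 6: alpha = 0.05. fail to reject H0.

W+ = 20.5, W- = 24.5, W = min = 20.5, p = 0.810904, fail to reject H0.


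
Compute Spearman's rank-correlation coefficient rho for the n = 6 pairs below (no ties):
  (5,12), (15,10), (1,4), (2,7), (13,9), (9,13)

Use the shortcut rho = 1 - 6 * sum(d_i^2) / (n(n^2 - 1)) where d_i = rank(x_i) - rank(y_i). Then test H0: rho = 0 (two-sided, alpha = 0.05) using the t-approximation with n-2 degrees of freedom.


Step 1: Rank x and y separately (midranks; no ties here).
rank(x): 5->3, 15->6, 1->1, 2->2, 13->5, 9->4
rank(y): 12->5, 10->4, 4->1, 7->2, 9->3, 13->6
Step 2: d_i = R_x(i) - R_y(i); compute d_i^2.
  (3-5)^2=4, (6-4)^2=4, (1-1)^2=0, (2-2)^2=0, (5-3)^2=4, (4-6)^2=4
sum(d^2) = 16.
Step 3: rho = 1 - 6*16 / (6*(6^2 - 1)) = 1 - 96/210 = 0.542857.
Step 4: Under H0, t = rho * sqrt((n-2)/(1-rho^2)) = 1.2928 ~ t(4).
Step 5: Two-sided p-value from the t-distribution with 4 df = 0.265703.
Step 6: alpha = 0.05. fail to reject H0.

rho = 0.5429, p = 0.265703, fail to reject H0 at alpha = 0.05.


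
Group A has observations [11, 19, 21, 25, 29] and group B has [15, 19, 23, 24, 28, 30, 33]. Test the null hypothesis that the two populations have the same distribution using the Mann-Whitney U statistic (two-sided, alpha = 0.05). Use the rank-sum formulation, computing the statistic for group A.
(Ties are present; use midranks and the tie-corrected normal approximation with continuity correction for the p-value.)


Step 1: Combine and sort all 12 observations; assign midranks.
sorted (value, group): (11,X), (15,Y), (19,X), (19,Y), (21,X), (23,Y), (24,Y), (25,X), (28,Y), (29,X), (30,Y), (33,Y)
ranks: 11->1, 15->2, 19->3.5, 19->3.5, 21->5, 23->6, 24->7, 25->8, 28->9, 29->10, 30->11, 33->12
Step 2: Rank sum for X: R1 = 1 + 3.5 + 5 + 8 + 10 = 27.5.
Step 3: U_X = R1 - n1(n1+1)/2 = 27.5 - 5*6/2 = 27.5 - 15 = 12.5.
       U_Y = n1*n2 - U_X = 35 - 12.5 = 22.5.
Step 4: Ties are present, so use the tie-corrected normal approximation (with continuity correction) for the p-value.
Step 5: p-value = 0.464120; compare to alpha = 0.05. fail to reject H0.

U_X = 12.5, p = 0.464120, fail to reject H0 at alpha = 0.05.


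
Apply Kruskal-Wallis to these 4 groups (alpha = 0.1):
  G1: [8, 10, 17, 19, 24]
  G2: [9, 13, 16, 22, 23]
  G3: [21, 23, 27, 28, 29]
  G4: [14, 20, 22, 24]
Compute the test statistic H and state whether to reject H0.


Step 1: Combine all N = 19 observations and assign midranks.
sorted (value, group, rank): (8,G1,1), (9,G2,2), (10,G1,3), (13,G2,4), (14,G4,5), (16,G2,6), (17,G1,7), (19,G1,8), (20,G4,9), (21,G3,10), (22,G2,11.5), (22,G4,11.5), (23,G2,13.5), (23,G3,13.5), (24,G1,15.5), (24,G4,15.5), (27,G3,17), (28,G3,18), (29,G3,19)
Step 2: Sum ranks within each group.
R_1 = 34.5 (n_1 = 5)
R_2 = 37 (n_2 = 5)
R_3 = 77.5 (n_3 = 5)
R_4 = 41 (n_4 = 4)
Step 3: H = 12/(N(N+1)) * sum(R_i^2/n_i) - 3(N+1)
     = 12/(19*20) * (34.5^2/5 + 37^2/5 + 77.5^2/5 + 41^2/4) - 3*20
     = 0.031579 * 2133.35 - 60
     = 7.368947.
Step 4: Ties present; correction factor C = 1 - 18/(19^3 - 19) = 0.997368. Corrected H = 7.368947 / 0.997368 = 7.388391.
Step 5: Under H0, H ~ chi^2(3); p-value = 0.060497.
Step 6: alpha = 0.1. reject H0.

H = 7.3884, df = 3, p = 0.060497, reject H0.


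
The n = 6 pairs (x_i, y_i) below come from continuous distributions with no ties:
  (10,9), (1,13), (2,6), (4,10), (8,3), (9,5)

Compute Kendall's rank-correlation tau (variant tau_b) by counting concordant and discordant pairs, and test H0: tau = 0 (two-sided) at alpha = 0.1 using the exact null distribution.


Step 1: Enumerate the 15 unordered pairs (i,j) with i<j and classify each by sign(x_j-x_i) * sign(y_j-y_i).
  (1,2):dx=-9,dy=+4->D; (1,3):dx=-8,dy=-3->C; (1,4):dx=-6,dy=+1->D; (1,5):dx=-2,dy=-6->C
  (1,6):dx=-1,dy=-4->C; (2,3):dx=+1,dy=-7->D; (2,4):dx=+3,dy=-3->D; (2,5):dx=+7,dy=-10->D
  (2,6):dx=+8,dy=-8->D; (3,4):dx=+2,dy=+4->C; (3,5):dx=+6,dy=-3->D; (3,6):dx=+7,dy=-1->D
  (4,5):dx=+4,dy=-7->D; (4,6):dx=+5,dy=-5->D; (5,6):dx=+1,dy=+2->C
Step 2: C = 5, D = 10, total pairs = 15.
Step 3: tau = (C - D)/(n(n-1)/2) = (5 - 10)/15 = -0.333333.
Step 4: Exact two-sided p-value (enumerate n! = 720 permutations of y under H0): p = 0.469444.
Step 5: alpha = 0.1. fail to reject H0.

tau_b = -0.3333 (C=5, D=10), p = 0.469444, fail to reject H0.


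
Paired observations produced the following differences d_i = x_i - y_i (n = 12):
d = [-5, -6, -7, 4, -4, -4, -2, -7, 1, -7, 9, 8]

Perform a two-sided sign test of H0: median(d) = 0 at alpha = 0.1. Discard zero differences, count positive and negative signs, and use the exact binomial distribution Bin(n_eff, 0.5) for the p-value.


Step 1: Discard zero differences. Original n = 12; n_eff = number of nonzero differences = 12.
Nonzero differences (with sign): -5, -6, -7, +4, -4, -4, -2, -7, +1, -7, +9, +8
Step 2: Count signs: positive = 4, negative = 8.
Step 3: Under H0: P(positive) = 0.5, so the number of positives S ~ Bin(12, 0.5).
Step 4: Two-sided exact p-value = sum of Bin(12,0.5) probabilities at or below the observed probability = 0.387695.
Step 5: alpha = 0.1. fail to reject H0.

n_eff = 12, pos = 4, neg = 8, p = 0.387695, fail to reject H0.


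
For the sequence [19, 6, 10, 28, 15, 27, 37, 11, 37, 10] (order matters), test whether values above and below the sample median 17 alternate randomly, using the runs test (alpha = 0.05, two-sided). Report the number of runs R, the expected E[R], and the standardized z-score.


Step 1: Compute median = 17; label A = above, B = below.
Labels in order: ABBABAABAB  (n_A = 5, n_B = 5)
Step 2: Count runs R = 8.
Step 3: Under H0 (random ordering), E[R] = 2*n_A*n_B/(n_A+n_B) + 1 = 2*5*5/10 + 1 = 6.0000.
        Var[R] = 2*n_A*n_B*(2*n_A*n_B - n_A - n_B) / ((n_A+n_B)^2 * (n_A+n_B-1)) = 2000/900 = 2.2222.
        SD[R] = 1.4907.
Step 4: Continuity-corrected z = (R - 0.5 - E[R]) / SD[R] = (8 - 0.5 - 6.0000) / 1.4907 = 1.0062.
Step 5: Two-sided p-value via normal approximation = 2*(1 - Phi(|z|)) = 0.314305.
Step 6: alpha = 0.05. fail to reject H0.

R = 8, z = 1.0062, p = 0.314305, fail to reject H0.


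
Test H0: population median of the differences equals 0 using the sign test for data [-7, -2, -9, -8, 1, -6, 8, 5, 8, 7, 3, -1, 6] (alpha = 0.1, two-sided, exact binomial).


Step 1: Discard zero differences. Original n = 13; n_eff = number of nonzero differences = 13.
Nonzero differences (with sign): -7, -2, -9, -8, +1, -6, +8, +5, +8, +7, +3, -1, +6
Step 2: Count signs: positive = 7, negative = 6.
Step 3: Under H0: P(positive) = 0.5, so the number of positives S ~ Bin(13, 0.5).
Step 4: Two-sided exact p-value = sum of Bin(13,0.5) probabilities at or below the observed probability = 1.000000.
Step 5: alpha = 0.1. fail to reject H0.

n_eff = 13, pos = 7, neg = 6, p = 1.000000, fail to reject H0.


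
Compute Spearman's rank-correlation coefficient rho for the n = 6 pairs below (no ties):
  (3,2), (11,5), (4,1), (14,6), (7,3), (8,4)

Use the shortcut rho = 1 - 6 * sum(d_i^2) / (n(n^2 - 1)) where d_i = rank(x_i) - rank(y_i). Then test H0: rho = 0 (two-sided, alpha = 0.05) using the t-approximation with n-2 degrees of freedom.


Step 1: Rank x and y separately (midranks; no ties here).
rank(x): 3->1, 11->5, 4->2, 14->6, 7->3, 8->4
rank(y): 2->2, 5->5, 1->1, 6->6, 3->3, 4->4
Step 2: d_i = R_x(i) - R_y(i); compute d_i^2.
  (1-2)^2=1, (5-5)^2=0, (2-1)^2=1, (6-6)^2=0, (3-3)^2=0, (4-4)^2=0
sum(d^2) = 2.
Step 3: rho = 1 - 6*2 / (6*(6^2 - 1)) = 1 - 12/210 = 0.942857.
Step 4: Under H0, t = rho * sqrt((n-2)/(1-rho^2)) = 5.6595 ~ t(4).
Step 5: Two-sided p-value from the t-distribution with 4 df = 0.004805.
Step 6: alpha = 0.05. reject H0.

rho = 0.9429, p = 0.004805, reject H0 at alpha = 0.05.


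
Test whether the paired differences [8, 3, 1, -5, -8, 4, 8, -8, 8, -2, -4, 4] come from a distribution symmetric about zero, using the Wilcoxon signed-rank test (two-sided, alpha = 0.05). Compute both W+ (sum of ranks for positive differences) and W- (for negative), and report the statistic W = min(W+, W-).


Step 1: Drop any zero differences (none here) and take |d_i|.
|d| = [8, 3, 1, 5, 8, 4, 8, 8, 8, 2, 4, 4]
Step 2: Midrank |d_i| (ties get averaged ranks).
ranks: |8|->10, |3|->3, |1|->1, |5|->7, |8|->10, |4|->5, |8|->10, |8|->10, |8|->10, |2|->2, |4|->5, |4|->5
Step 3: Attach original signs; sum ranks with positive sign and with negative sign.
W+ = 10 + 3 + 1 + 5 + 10 + 10 + 5 = 44
W- = 7 + 10 + 10 + 2 + 5 = 34
(Check: W+ + W- = 78 should equal n(n+1)/2 = 78.)
Step 4: Test statistic W = min(W+, W-) = 34.
Step 5: Ties in |d|, so use the tie-corrected normal approximation.
        E[W] = n(n+1)/4 = 12*13/4 = 39.
        Tie groups: |d|=4 (t=3), |d|=8 (t=5); sum(t^3 - t) = 144.
        Var[W] = n(n+1)(2n+1)/24 - sum(t^3-t)/48 = 3900/24 - 144/48 = 159.5.
        z = (W - E[W]) / sqrt(Var[W]) = (34 - 39) / 12.6293 = -0.3959.
        Two-sided p = 2*Phi(z) = 0.692176.
Step 6: alpha = 0.05. fail to reject H0.

W+ = 44, W- = 34, W = min = 34, p = 0.692176, fail to reject H0.


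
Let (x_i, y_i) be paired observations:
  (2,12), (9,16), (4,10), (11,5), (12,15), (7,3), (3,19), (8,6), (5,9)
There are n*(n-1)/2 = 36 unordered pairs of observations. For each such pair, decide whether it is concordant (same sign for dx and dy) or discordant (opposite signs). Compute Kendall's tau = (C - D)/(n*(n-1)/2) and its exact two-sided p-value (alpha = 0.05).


Step 1: Enumerate the 36 unordered pairs (i,j) with i<j and classify each by sign(x_j-x_i) * sign(y_j-y_i).
  (1,2):dx=+7,dy=+4->C; (1,3):dx=+2,dy=-2->D; (1,4):dx=+9,dy=-7->D; (1,5):dx=+10,dy=+3->C
  (1,6):dx=+5,dy=-9->D; (1,7):dx=+1,dy=+7->C; (1,8):dx=+6,dy=-6->D; (1,9):dx=+3,dy=-3->D
  (2,3):dx=-5,dy=-6->C; (2,4):dx=+2,dy=-11->D; (2,5):dx=+3,dy=-1->D; (2,6):dx=-2,dy=-13->C
  (2,7):dx=-6,dy=+3->D; (2,8):dx=-1,dy=-10->C; (2,9):dx=-4,dy=-7->C; (3,4):dx=+7,dy=-5->D
  (3,5):dx=+8,dy=+5->C; (3,6):dx=+3,dy=-7->D; (3,7):dx=-1,dy=+9->D; (3,8):dx=+4,dy=-4->D
  (3,9):dx=+1,dy=-1->D; (4,5):dx=+1,dy=+10->C; (4,6):dx=-4,dy=-2->C; (4,7):dx=-8,dy=+14->D
  (4,8):dx=-3,dy=+1->D; (4,9):dx=-6,dy=+4->D; (5,6):dx=-5,dy=-12->C; (5,7):dx=-9,dy=+4->D
  (5,8):dx=-4,dy=-9->C; (5,9):dx=-7,dy=-6->C; (6,7):dx=-4,dy=+16->D; (6,8):dx=+1,dy=+3->C
  (6,9):dx=-2,dy=+6->D; (7,8):dx=+5,dy=-13->D; (7,9):dx=+2,dy=-10->D; (8,9):dx=-3,dy=+3->D
Step 2: C = 14, D = 22, total pairs = 36.
Step 3: tau = (C - D)/(n(n-1)/2) = (14 - 22)/36 = -0.222222.
Step 4: Exact two-sided p-value (enumerate n! = 362880 permutations of y under H0): p = 0.476709.
Step 5: alpha = 0.05. fail to reject H0.

tau_b = -0.2222 (C=14, D=22), p = 0.476709, fail to reject H0.


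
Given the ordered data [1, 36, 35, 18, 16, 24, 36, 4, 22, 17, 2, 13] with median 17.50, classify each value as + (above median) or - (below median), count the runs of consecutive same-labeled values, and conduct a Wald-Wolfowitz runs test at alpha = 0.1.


Step 1: Compute median = 17.50; label A = above, B = below.
Labels in order: BAAABAABABBB  (n_A = 6, n_B = 6)
Step 2: Count runs R = 7.
Step 3: Under H0 (random ordering), E[R] = 2*n_A*n_B/(n_A+n_B) + 1 = 2*6*6/12 + 1 = 7.0000.
        Var[R] = 2*n_A*n_B*(2*n_A*n_B - n_A - n_B) / ((n_A+n_B)^2 * (n_A+n_B-1)) = 4320/1584 = 2.7273.
        SD[R] = 1.6514.
Step 4: R = E[R], so z = 0 with no continuity correction.
Step 5: Two-sided p-value via normal approximation = 2*(1 - Phi(|z|)) = 1.000000.
Step 6: alpha = 0.1. fail to reject H0.

R = 7, z = 0.0000, p = 1.000000, fail to reject H0.


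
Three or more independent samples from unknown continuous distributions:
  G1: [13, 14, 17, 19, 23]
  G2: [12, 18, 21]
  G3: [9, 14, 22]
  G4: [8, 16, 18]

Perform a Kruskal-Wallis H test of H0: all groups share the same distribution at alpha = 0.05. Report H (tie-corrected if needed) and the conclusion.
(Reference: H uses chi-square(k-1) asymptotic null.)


Step 1: Combine all N = 14 observations and assign midranks.
sorted (value, group, rank): (8,G4,1), (9,G3,2), (12,G2,3), (13,G1,4), (14,G1,5.5), (14,G3,5.5), (16,G4,7), (17,G1,8), (18,G2,9.5), (18,G4,9.5), (19,G1,11), (21,G2,12), (22,G3,13), (23,G1,14)
Step 2: Sum ranks within each group.
R_1 = 42.5 (n_1 = 5)
R_2 = 24.5 (n_2 = 3)
R_3 = 20.5 (n_3 = 3)
R_4 = 17.5 (n_4 = 3)
Step 3: H = 12/(N(N+1)) * sum(R_i^2/n_i) - 3(N+1)
     = 12/(14*15) * (42.5^2/5 + 24.5^2/3 + 20.5^2/3 + 17.5^2/3) - 3*15
     = 0.057143 * 803.5 - 45
     = 0.914286.
Step 4: Ties present; correction factor C = 1 - 12/(14^3 - 14) = 0.995604. Corrected H = 0.914286 / 0.995604 = 0.918322.
Step 5: Under H0, H ~ chi^2(3); p-value = 0.821004.
Step 6: alpha = 0.05. fail to reject H0.

H = 0.9183, df = 3, p = 0.821004, fail to reject H0.


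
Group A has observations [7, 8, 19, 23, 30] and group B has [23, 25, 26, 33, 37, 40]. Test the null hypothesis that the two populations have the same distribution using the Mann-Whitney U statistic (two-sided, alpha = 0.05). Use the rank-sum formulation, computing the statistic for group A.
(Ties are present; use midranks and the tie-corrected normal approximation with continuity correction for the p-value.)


Step 1: Combine and sort all 11 observations; assign midranks.
sorted (value, group): (7,X), (8,X), (19,X), (23,X), (23,Y), (25,Y), (26,Y), (30,X), (33,Y), (37,Y), (40,Y)
ranks: 7->1, 8->2, 19->3, 23->4.5, 23->4.5, 25->6, 26->7, 30->8, 33->9, 37->10, 40->11
Step 2: Rank sum for X: R1 = 1 + 2 + 3 + 4.5 + 8 = 18.5.
Step 3: U_X = R1 - n1(n1+1)/2 = 18.5 - 5*6/2 = 18.5 - 15 = 3.5.
       U_Y = n1*n2 - U_X = 30 - 3.5 = 26.5.
Step 4: Ties are present, so use the tie-corrected normal approximation (with continuity correction) for the p-value.
Step 5: p-value = 0.044126; compare to alpha = 0.05. reject H0.

U_X = 3.5, p = 0.044126, reject H0 at alpha = 0.05.


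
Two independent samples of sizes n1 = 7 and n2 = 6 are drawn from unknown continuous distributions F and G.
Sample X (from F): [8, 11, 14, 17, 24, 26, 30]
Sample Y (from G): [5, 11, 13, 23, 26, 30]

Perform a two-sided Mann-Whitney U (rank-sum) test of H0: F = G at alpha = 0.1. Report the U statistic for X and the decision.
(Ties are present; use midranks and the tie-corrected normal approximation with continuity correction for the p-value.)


Step 1: Combine and sort all 13 observations; assign midranks.
sorted (value, group): (5,Y), (8,X), (11,X), (11,Y), (13,Y), (14,X), (17,X), (23,Y), (24,X), (26,X), (26,Y), (30,X), (30,Y)
ranks: 5->1, 8->2, 11->3.5, 11->3.5, 13->5, 14->6, 17->7, 23->8, 24->9, 26->10.5, 26->10.5, 30->12.5, 30->12.5
Step 2: Rank sum for X: R1 = 2 + 3.5 + 6 + 7 + 9 + 10.5 + 12.5 = 50.5.
Step 3: U_X = R1 - n1(n1+1)/2 = 50.5 - 7*8/2 = 50.5 - 28 = 22.5.
       U_Y = n1*n2 - U_X = 42 - 22.5 = 19.5.
Step 4: Ties are present, so use the tie-corrected normal approximation (with continuity correction) for the p-value.
Step 5: p-value = 0.885935; compare to alpha = 0.1. fail to reject H0.

U_X = 22.5, p = 0.885935, fail to reject H0 at alpha = 0.1.


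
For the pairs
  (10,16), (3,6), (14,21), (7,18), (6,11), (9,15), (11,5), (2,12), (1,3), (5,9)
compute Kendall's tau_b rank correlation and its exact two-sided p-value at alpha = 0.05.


Step 1: Enumerate the 45 unordered pairs (i,j) with i<j and classify each by sign(x_j-x_i) * sign(y_j-y_i).
  (1,2):dx=-7,dy=-10->C; (1,3):dx=+4,dy=+5->C; (1,4):dx=-3,dy=+2->D; (1,5):dx=-4,dy=-5->C
  (1,6):dx=-1,dy=-1->C; (1,7):dx=+1,dy=-11->D; (1,8):dx=-8,dy=-4->C; (1,9):dx=-9,dy=-13->C
  (1,10):dx=-5,dy=-7->C; (2,3):dx=+11,dy=+15->C; (2,4):dx=+4,dy=+12->C; (2,5):dx=+3,dy=+5->C
  (2,6):dx=+6,dy=+9->C; (2,7):dx=+8,dy=-1->D; (2,8):dx=-1,dy=+6->D; (2,9):dx=-2,dy=-3->C
  (2,10):dx=+2,dy=+3->C; (3,4):dx=-7,dy=-3->C; (3,5):dx=-8,dy=-10->C; (3,6):dx=-5,dy=-6->C
  (3,7):dx=-3,dy=-16->C; (3,8):dx=-12,dy=-9->C; (3,9):dx=-13,dy=-18->C; (3,10):dx=-9,dy=-12->C
  (4,5):dx=-1,dy=-7->C; (4,6):dx=+2,dy=-3->D; (4,7):dx=+4,dy=-13->D; (4,8):dx=-5,dy=-6->C
  (4,9):dx=-6,dy=-15->C; (4,10):dx=-2,dy=-9->C; (5,6):dx=+3,dy=+4->C; (5,7):dx=+5,dy=-6->D
  (5,8):dx=-4,dy=+1->D; (5,9):dx=-5,dy=-8->C; (5,10):dx=-1,dy=-2->C; (6,7):dx=+2,dy=-10->D
  (6,8):dx=-7,dy=-3->C; (6,9):dx=-8,dy=-12->C; (6,10):dx=-4,dy=-6->C; (7,8):dx=-9,dy=+7->D
  (7,9):dx=-10,dy=-2->C; (7,10):dx=-6,dy=+4->D; (8,9):dx=-1,dy=-9->C; (8,10):dx=+3,dy=-3->D
  (9,10):dx=+4,dy=+6->C
Step 2: C = 33, D = 12, total pairs = 45.
Step 3: tau = (C - D)/(n(n-1)/2) = (33 - 12)/45 = 0.466667.
Step 4: Exact two-sided p-value (enumerate n! = 3628800 permutations of y under H0): p = 0.072550.
Step 5: alpha = 0.05. fail to reject H0.

tau_b = 0.4667 (C=33, D=12), p = 0.072550, fail to reject H0.


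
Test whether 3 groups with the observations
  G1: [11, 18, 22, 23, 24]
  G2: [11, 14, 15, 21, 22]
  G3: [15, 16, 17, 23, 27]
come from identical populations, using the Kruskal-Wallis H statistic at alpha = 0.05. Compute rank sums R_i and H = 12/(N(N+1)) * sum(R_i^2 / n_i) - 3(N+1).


Step 1: Combine all N = 15 observations and assign midranks.
sorted (value, group, rank): (11,G1,1.5), (11,G2,1.5), (14,G2,3), (15,G2,4.5), (15,G3,4.5), (16,G3,6), (17,G3,7), (18,G1,8), (21,G2,9), (22,G1,10.5), (22,G2,10.5), (23,G1,12.5), (23,G3,12.5), (24,G1,14), (27,G3,15)
Step 2: Sum ranks within each group.
R_1 = 46.5 (n_1 = 5)
R_2 = 28.5 (n_2 = 5)
R_3 = 45 (n_3 = 5)
Step 3: H = 12/(N(N+1)) * sum(R_i^2/n_i) - 3(N+1)
     = 12/(15*16) * (46.5^2/5 + 28.5^2/5 + 45^2/5) - 3*16
     = 0.050000 * 999.9 - 48
     = 1.995000.
Step 4: Ties present; correction factor C = 1 - 24/(15^3 - 15) = 0.992857. Corrected H = 1.995000 / 0.992857 = 2.009353.
Step 5: Under H0, H ~ chi^2(2); p-value = 0.366163.
Step 6: alpha = 0.05. fail to reject H0.

H = 2.0094, df = 2, p = 0.366163, fail to reject H0.


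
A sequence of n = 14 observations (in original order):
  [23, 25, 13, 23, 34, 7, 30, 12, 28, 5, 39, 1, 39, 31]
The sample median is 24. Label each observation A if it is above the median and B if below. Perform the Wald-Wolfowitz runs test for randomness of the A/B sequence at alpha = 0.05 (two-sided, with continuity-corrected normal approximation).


Step 1: Compute median = 24; label A = above, B = below.
Labels in order: BABBABABABABAA  (n_A = 7, n_B = 7)
Step 2: Count runs R = 12.
Step 3: Under H0 (random ordering), E[R] = 2*n_A*n_B/(n_A+n_B) + 1 = 2*7*7/14 + 1 = 8.0000.
        Var[R] = 2*n_A*n_B*(2*n_A*n_B - n_A - n_B) / ((n_A+n_B)^2 * (n_A+n_B-1)) = 8232/2548 = 3.2308.
        SD[R] = 1.7974.
Step 4: Continuity-corrected z = (R - 0.5 - E[R]) / SD[R] = (12 - 0.5 - 8.0000) / 1.7974 = 1.9472.
Step 5: Two-sided p-value via normal approximation = 2*(1 - Phi(|z|)) = 0.051508.
Step 6: alpha = 0.05. fail to reject H0.

R = 12, z = 1.9472, p = 0.051508, fail to reject H0.


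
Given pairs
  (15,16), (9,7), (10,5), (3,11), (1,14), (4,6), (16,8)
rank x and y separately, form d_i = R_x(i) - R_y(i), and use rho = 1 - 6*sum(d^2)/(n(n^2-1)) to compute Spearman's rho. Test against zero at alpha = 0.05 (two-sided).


Step 1: Rank x and y separately (midranks; no ties here).
rank(x): 15->6, 9->4, 10->5, 3->2, 1->1, 4->3, 16->7
rank(y): 16->7, 7->3, 5->1, 11->5, 14->6, 6->2, 8->4
Step 2: d_i = R_x(i) - R_y(i); compute d_i^2.
  (6-7)^2=1, (4-3)^2=1, (5-1)^2=16, (2-5)^2=9, (1-6)^2=25, (3-2)^2=1, (7-4)^2=9
sum(d^2) = 62.
Step 3: rho = 1 - 6*62 / (7*(7^2 - 1)) = 1 - 372/336 = -0.107143.
Step 4: Under H0, t = rho * sqrt((n-2)/(1-rho^2)) = -0.2410 ~ t(5).
Step 5: Two-sided p-value from the t-distribution with 5 df = 0.819151.
Step 6: alpha = 0.05. fail to reject H0.

rho = -0.1071, p = 0.819151, fail to reject H0 at alpha = 0.05.


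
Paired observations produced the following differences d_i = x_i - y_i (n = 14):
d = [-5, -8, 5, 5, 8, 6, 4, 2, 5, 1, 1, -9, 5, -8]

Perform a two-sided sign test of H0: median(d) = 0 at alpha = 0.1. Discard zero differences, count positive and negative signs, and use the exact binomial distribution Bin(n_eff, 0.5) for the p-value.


Step 1: Discard zero differences. Original n = 14; n_eff = number of nonzero differences = 14.
Nonzero differences (with sign): -5, -8, +5, +5, +8, +6, +4, +2, +5, +1, +1, -9, +5, -8
Step 2: Count signs: positive = 10, negative = 4.
Step 3: Under H0: P(positive) = 0.5, so the number of positives S ~ Bin(14, 0.5).
Step 4: Two-sided exact p-value = sum of Bin(14,0.5) probabilities at or below the observed probability = 0.179565.
Step 5: alpha = 0.1. fail to reject H0.

n_eff = 14, pos = 10, neg = 4, p = 0.179565, fail to reject H0.


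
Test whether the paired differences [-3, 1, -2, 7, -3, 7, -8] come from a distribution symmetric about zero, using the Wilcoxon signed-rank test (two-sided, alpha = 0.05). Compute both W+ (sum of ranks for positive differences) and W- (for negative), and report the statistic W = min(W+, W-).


Step 1: Drop any zero differences (none here) and take |d_i|.
|d| = [3, 1, 2, 7, 3, 7, 8]
Step 2: Midrank |d_i| (ties get averaged ranks).
ranks: |3|->3.5, |1|->1, |2|->2, |7|->5.5, |3|->3.5, |7|->5.5, |8|->7
Step 3: Attach original signs; sum ranks with positive sign and with negative sign.
W+ = 1 + 5.5 + 5.5 = 12
W- = 3.5 + 2 + 3.5 + 7 = 16
(Check: W+ + W- = 28 should equal n(n+1)/2 = 28.)
Step 4: Test statistic W = min(W+, W-) = 12.
Step 5: Ties in |d|, so use the tie-corrected normal approximation.
        E[W] = n(n+1)/4 = 7*8/4 = 14.
        Tie groups: |d|=3 (t=2), |d|=7 (t=2); sum(t^3 - t) = 12.
        Var[W] = n(n+1)(2n+1)/24 - sum(t^3-t)/48 = 840/24 - 12/48 = 34.75.
        z = (W - E[W]) / sqrt(Var[W]) = (12 - 14) / 5.8949 = -0.3393.
        Two-sided p = 2*Phi(z) = 0.734402.
Step 6: alpha = 0.05. fail to reject H0.

W+ = 12, W- = 16, W = min = 12, p = 0.734402, fail to reject H0.


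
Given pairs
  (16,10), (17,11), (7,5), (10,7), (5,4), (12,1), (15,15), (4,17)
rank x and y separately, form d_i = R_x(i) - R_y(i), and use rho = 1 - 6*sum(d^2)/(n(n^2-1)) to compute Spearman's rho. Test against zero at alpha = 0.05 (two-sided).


Step 1: Rank x and y separately (midranks; no ties here).
rank(x): 16->7, 17->8, 7->3, 10->4, 5->2, 12->5, 15->6, 4->1
rank(y): 10->5, 11->6, 5->3, 7->4, 4->2, 1->1, 15->7, 17->8
Step 2: d_i = R_x(i) - R_y(i); compute d_i^2.
  (7-5)^2=4, (8-6)^2=4, (3-3)^2=0, (4-4)^2=0, (2-2)^2=0, (5-1)^2=16, (6-7)^2=1, (1-8)^2=49
sum(d^2) = 74.
Step 3: rho = 1 - 6*74 / (8*(8^2 - 1)) = 1 - 444/504 = 0.119048.
Step 4: Under H0, t = rho * sqrt((n-2)/(1-rho^2)) = 0.2937 ~ t(6).
Step 5: Two-sided p-value from the t-distribution with 6 df = 0.778886.
Step 6: alpha = 0.05. fail to reject H0.

rho = 0.1190, p = 0.778886, fail to reject H0 at alpha = 0.05.
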